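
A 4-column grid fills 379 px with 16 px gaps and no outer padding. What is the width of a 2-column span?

4 columns + 3 gaps: 4c + 3·16 = 379.
4c = 379 − 48 = 331, so c = 82.75 px.
2-column span = 2·82.75 + 1·16 = 181.5 px.

181.5 px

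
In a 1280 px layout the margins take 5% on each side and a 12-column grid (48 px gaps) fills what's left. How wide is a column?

52 px

1280 × (1 − 2·5%) = 1280 × 90% = 1152 px for the columns.
12 columns + 11 gaps: 12c + 11·48 = 1152.
12c = 1152 − 528 = 624, so c = 52 px.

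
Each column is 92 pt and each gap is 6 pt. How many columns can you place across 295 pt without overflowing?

3 columns

Each extra column adds 92 + 6 = 98 pt.
(295 + 6) / 98 = 3.07, so 3 columns fit.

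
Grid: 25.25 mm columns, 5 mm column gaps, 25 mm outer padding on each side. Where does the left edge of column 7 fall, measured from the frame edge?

206.5 mm

Each column+gutter stride is 30.25 mm; 6 of them past the 25 mm margin is 25 + 181.5 = 206.5 mm.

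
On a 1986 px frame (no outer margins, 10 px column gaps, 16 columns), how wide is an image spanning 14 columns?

16 columns + 15 column gaps: 16c + 15·10 = 1986.
16c = 1986 − 150 = 1836, so c = 114.75 px.
14 columns plus 13 column gaps: 1606.5 + 130 = 1736.5 px.

1736.5 px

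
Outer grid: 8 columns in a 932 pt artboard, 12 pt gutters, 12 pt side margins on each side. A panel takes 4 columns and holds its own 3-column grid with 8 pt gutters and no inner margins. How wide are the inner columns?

144 pt

Inside the margins: 932 − 24 = 908 pt.
Subtracting 7 gutters of 12 leaves 824 for 8 columns, so c = 103 pt.
4 columns plus 3 gutters: 412 + 36 = 448 pt.
3d + 2·8 = 448 → 3d = 432 → d = 144 pt.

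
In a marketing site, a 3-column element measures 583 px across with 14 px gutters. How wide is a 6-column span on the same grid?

3 columns + 2 gutters: 3c + 2·14 = 583.
3c = 583 − 28 = 555, so c = 185 px.
6 columns plus 5 gutters: 1110 + 70 = 1180 px.

1180 px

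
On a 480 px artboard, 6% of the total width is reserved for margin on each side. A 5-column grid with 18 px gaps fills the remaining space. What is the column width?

70.08 px

Each margin = 6% of 480 = 28.8 px; content = 480 − 2·28.8 = 422.4 px.
Subtracting 4 gaps of 18 leaves 350.4 for 5 columns, so c = 70.08 px.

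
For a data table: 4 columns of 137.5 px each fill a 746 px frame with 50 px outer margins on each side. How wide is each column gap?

Inside the margins: 746 − 100 = 646 px.
Columns use 550 px, leaving 96 px across 3 column gaps = 32 px each.

32 px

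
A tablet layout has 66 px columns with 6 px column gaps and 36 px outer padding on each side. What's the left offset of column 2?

108 px

Column 2 starts at margin + 1·(column + gutter) = 36 + 1·72 = 108 px.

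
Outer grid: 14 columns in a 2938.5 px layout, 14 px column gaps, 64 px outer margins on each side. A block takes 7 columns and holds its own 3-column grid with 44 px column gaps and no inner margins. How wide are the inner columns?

Outer content = 2938.5 − 2·64 = 2810.5 px.
14 columns + 13 column gaps: 14c + 13·14 = 2810.5.
14c = 2810.5 − 182 = 2628.5, so c = 187.75 px.
7 columns plus 6 column gaps: 1314.25 + 84 = 1398.25 px.
1398.25 − 2·44 = 1310.25; ÷3 gives d = 436.75 px.

436.75 px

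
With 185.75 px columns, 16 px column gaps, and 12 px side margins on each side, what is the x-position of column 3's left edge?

Each column+gutter stride is 201.75 px; 2 of them past the 12 px margin is 12 + 403.5 = 415.5 px.

415.5 px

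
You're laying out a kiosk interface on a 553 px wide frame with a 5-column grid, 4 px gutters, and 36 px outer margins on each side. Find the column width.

Inside the margins: 553 − 72 = 481 px.
5c + 4·4 = 481 → 5c = 465 → c = 93 px.

93 px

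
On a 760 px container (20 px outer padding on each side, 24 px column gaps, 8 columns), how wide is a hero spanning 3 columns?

Take off 40 px of margins, leaving 720 px.
8 columns + 7 column gaps: 8c + 7·24 = 720.
8c = 720 − 168 = 552, so c = 69 px.
3 columns plus 2 column gaps: 207 + 48 = 255 px.

255 px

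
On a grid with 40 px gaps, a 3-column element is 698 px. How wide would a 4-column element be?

944 px

3 columns + 2 gaps: 3c + 2·40 = 698.
3c = 698 − 80 = 618, so c = 206 px.
4-column span = 4·206 + 3·40 = 944 px.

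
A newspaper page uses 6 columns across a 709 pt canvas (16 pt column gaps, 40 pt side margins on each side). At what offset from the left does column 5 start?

Content = 709 − 2·40 = 629 pt.
6 columns + 5 column gaps: 6c + 5·16 = 629.
6c = 629 − 80 = 549, so c = 91.5 pt.
Before column 5: the margin + 4 columns + 4 column gaps.
Offset = 40 + 4·(91.5 + 16) = 40 + 430 = 470 pt.

470 pt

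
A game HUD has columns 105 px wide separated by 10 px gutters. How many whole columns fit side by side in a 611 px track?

k columns need k·105 + (k−1)·10 = k·115 − 10.
k·115 − 10 ≤ 611 → k ≤ 621 / 115 ≈ 5.40, so k = 5.

5 columns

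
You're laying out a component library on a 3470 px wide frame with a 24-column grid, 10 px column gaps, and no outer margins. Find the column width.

24 columns + 23 column gaps: 24c + 23·10 = 3470.
24c = 3470 − 230 = 3240, so c = 135 px.

135 px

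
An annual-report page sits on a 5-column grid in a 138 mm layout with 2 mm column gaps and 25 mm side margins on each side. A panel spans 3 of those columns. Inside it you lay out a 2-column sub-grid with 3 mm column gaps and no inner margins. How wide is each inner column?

24.5 mm

Outer content = 138 − 2·25 = 88 mm.
5 columns + 4 column gaps: 5c + 4·2 = 88.
5c = 88 − 8 = 80, so c = 16 mm.
3-column span = 3·16 + 2·2 = 52 mm.
2d + 1·3 = 52 → 2d = 49 → d = 24.5 mm.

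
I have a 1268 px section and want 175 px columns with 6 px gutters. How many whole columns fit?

7 columns

Each extra column adds 175 + 6 = 181 px.
(1268 + 6) / 181 = 7.04, so 7 columns fit.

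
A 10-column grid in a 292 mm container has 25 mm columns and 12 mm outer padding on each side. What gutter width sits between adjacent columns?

2 mm

Subtract both margins: 292 − 2·12 = 268 mm.
10 columns take 10·25 = 250 mm; remaining 18 splits into 9 gutters.
g = 18 / 9 = 2 mm.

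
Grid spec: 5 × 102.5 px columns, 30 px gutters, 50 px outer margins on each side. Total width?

Adding margins, columns and gutters: 100 + 512.5 + 120 = 732.5 px.

732.5 px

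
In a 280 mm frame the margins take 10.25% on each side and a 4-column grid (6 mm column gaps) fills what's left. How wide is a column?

51.15 mm

280 × (1 − 2·10.25%) = 280 × 79.5% = 222.6 mm for the columns.
222.6 − 3·6 = 204.6; ÷4 gives c = 51.15 mm.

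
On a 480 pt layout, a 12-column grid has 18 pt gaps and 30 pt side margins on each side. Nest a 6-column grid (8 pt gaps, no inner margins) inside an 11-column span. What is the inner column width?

57.25 pt

Inside the margins: 480 − 60 = 420 pt.
420 − 11·18 = 222; ÷12 gives c = 18.5 pt.
11-column span = 11·18.5 + 10·18 = 383.5 pt.
383.5 − 5·8 = 343.5; ÷6 gives d = 57.25 pt.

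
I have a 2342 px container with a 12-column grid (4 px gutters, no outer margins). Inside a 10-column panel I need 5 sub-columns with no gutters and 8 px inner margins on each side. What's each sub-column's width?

387 px

12 columns + 11 gutters: 12c + 11·4 = 2342.
12c = 2342 − 44 = 2298, so c = 191.5 px.
10 columns plus 9 gutters: 1915 + 36 = 1951 px.
Inner content = 1951 − 2·8 = 1935 px.
1935 / 5 = 387 px per column.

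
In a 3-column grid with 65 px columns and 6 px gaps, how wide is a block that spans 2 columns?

2 columns plus 1 gap: 130 + 6 = 136 px.

136 px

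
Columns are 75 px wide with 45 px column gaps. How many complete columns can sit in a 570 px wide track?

5 columns

Each extra column adds 75 + 45 = 120 px.
(570 + 45) / 120 = 5.12, so 5 columns fit.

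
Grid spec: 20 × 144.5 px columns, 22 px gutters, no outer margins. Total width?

3308 px

Total width: 20·144.5 + 19·22 = 3308 px.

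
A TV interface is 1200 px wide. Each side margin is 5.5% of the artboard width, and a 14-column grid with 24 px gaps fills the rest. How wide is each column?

Each margin = 5.5% of 1200 = 66 px; content = 1200 − 2·66 = 1068 px.
14 columns + 13 gaps: 14c + 13·24 = 1068.
14c = 1068 − 312 = 756, so c = 54 px.

54 px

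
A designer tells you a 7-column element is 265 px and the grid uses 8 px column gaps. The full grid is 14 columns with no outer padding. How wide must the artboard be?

265 − 6·8 = 217; ÷7 gives c = 31 px.
Summing: 434 + 104 = 538 px.

538 px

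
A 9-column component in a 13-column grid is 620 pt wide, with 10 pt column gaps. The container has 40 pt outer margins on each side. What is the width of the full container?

9 columns + 8 column gaps: 9c + 8·10 = 620.
9c = 620 − 80 = 540, so c = 60 pt.
Container = 2·40 + 13·60 + 12·10 = 80 + 780 + 120 = 980 pt.

980 pt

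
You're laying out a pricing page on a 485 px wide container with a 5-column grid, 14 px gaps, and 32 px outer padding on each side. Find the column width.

73 px

Take off 64 px of margins, leaving 421 px.
5c + 4·14 = 421 → 5c = 365 → c = 73 px.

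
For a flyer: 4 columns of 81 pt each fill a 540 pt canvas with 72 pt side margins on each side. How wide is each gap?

24 pt

Take off 144 pt of margins, leaving 396 pt.
4 columns take 4·81 = 324 pt; remaining 72 splits into 3 gaps.
g = 72 / 3 = 24 pt.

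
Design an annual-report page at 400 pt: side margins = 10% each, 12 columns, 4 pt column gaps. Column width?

23 pt

Margins: 10% × 400 = 40 pt each, so content = 400 − 80 = 320 pt.
Subtracting 11 column gaps of 4 leaves 276 for 12 columns, so c = 23 pt.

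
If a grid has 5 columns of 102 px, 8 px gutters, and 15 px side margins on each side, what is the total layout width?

Adding margins, columns and gutters: 30 + 510 + 32 = 572 px.

572 px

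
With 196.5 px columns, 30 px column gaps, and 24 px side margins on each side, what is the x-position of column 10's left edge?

Column 10 starts at margin + 9·(column + gutter) = 24 + 9·226.5 = 2062.5 px.

2062.5 px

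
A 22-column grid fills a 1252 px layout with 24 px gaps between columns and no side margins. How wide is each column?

34 px

22c + 21·24 = 1252 → 22c = 748 → c = 34 px.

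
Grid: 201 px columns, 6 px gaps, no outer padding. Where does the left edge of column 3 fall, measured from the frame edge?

414 px

Each column+gutter stride is 207 px; with no margin, 2 of them is 414 px.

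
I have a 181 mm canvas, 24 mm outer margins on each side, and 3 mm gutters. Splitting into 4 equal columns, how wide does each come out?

Take off 48 mm of margins, leaving 133 mm.
133 − 3·3 = 124; ÷4 gives c = 31 mm.

31 mm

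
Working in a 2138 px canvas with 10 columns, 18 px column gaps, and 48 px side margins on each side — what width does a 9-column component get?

1836 px

Content width = 2138 − 2·48 = 2042 px.
Subtracting 9 column gaps of 18 leaves 1880 for 10 columns, so c = 188 px.
Span of 9: 9·188 + 8·18 = 1692 + 144 = 1836 px.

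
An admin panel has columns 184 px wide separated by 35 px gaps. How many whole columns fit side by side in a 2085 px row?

9 columns

9 columns: 9·184 + 8·35 = 1936 px ≤ 2085.
10 columns: 2155 px > 2085. So 9.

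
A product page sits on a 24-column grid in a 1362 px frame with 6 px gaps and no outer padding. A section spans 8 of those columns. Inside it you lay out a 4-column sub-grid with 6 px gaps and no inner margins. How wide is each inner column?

Subtracting 23 gaps of 6 leaves 1224 for 24 columns, so c = 51 px.
8 columns plus 7 gaps: 408 + 42 = 450 px.
4 columns + 3 gaps: 4d + 3·6 = 450.
4d = 450 − 18 = 432, so d = 108 px.

108 px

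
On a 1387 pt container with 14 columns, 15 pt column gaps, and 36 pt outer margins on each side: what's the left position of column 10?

Content = 1387 − 2·36 = 1315 pt.
Subtracting 13 column gaps of 15 leaves 1120 for 14 columns, so c = 80 pt.
Before column 10: the margin + 9 columns + 9 column gaps.
Offset = 36 + 9·(80 + 15) = 36 + 855 = 891 pt.

891 pt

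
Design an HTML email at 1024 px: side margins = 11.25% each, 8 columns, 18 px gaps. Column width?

83.45 px

Each margin = 11.25% of 1024 = 115.2 px; content = 1024 − 2·115.2 = 793.6 px.
Subtracting 7 gaps of 18 leaves 667.6 for 8 columns, so c = 83.45 px.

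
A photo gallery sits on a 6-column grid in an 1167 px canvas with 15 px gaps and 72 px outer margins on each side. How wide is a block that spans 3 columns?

Inside the margins: 1167 − 144 = 1023 px.
Subtracting 5 gaps of 15 leaves 948 for 6 columns, so c = 158 px.
Span of 3: 3·158 + 2·15 = 474 + 30 = 504 px.

504 px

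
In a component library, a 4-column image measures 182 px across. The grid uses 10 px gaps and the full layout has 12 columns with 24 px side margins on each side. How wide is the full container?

614 px

182 − 3·10 = 152; ÷4 gives c = 38 px.
Adding margins, columns and gutters: 48 + 456 + 110 = 614 px.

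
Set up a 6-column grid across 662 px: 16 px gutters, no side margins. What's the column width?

662 − 5·16 = 582; ÷6 gives c = 97 px.

97 px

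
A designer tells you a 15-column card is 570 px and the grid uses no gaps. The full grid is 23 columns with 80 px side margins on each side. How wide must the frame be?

1034 px

With no gaps, each column is 570/15 = 38 px.
Frame = 2·80 + 23·38 = 160 + 874 = 1034 px.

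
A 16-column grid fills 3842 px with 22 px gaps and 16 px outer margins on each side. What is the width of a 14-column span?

3331 px

Take off 32 px of margins, leaving 3810 px.
16c + 15·22 = 3810 → 16c = 3480 → c = 217.5 px.
14 columns plus 13 gaps: 3045 + 286 = 3331 px.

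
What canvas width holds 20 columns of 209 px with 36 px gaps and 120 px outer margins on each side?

Adding margins, columns and gutters: 240 + 4180 + 684 = 5104 px.

5104 px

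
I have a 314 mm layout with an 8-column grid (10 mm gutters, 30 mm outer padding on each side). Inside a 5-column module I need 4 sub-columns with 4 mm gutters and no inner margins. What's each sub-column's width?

Inside the margins: 314 − 60 = 254 mm.
8c + 7·10 = 254 → 8c = 184 → c = 23 mm.
5-column span = 5·23 + 4·10 = 155 mm.
155 − 3·4 = 143; ÷4 gives d = 35.75 mm.

35.75 mm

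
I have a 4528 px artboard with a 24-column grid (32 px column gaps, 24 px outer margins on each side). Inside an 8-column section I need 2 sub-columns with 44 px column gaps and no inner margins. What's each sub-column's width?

714 px

Subtract both margins: 4528 − 2·24 = 4480 px.
4480 − 23·32 = 3744; ÷24 gives c = 156 px.
8 columns plus 7 column gaps: 1248 + 224 = 1472 px.
2 columns + 1 column gap: 2d + 1·44 = 1472.
2d = 1472 − 44 = 1428, so d = 714 px.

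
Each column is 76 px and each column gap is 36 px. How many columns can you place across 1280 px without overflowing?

Each extra column adds 76 + 36 = 112 px.
(1280 + 36) / 112 = 11.75, so 11 columns fit.

11 columns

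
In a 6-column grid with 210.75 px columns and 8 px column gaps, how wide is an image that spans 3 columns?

Span of 3: 3·210.75 + 2·8 = 632.25 + 16 = 648.25 px.

648.25 px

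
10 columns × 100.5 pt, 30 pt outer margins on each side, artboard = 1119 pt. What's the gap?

6 pt

Take off 60 pt of margins, leaving 1059 pt.
10 columns take 10·100.5 = 1005 pt; remaining 54 splits into 9 gaps.
g = 54 / 9 = 6 pt.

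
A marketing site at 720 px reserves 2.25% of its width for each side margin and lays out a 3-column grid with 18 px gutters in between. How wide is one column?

Margins: 2.25% × 720 = 16.2 px each, so content = 720 − 32.4 = 687.6 px.
687.6 − 2·18 = 651.6; ÷3 gives c = 217.2 px.

217.2 px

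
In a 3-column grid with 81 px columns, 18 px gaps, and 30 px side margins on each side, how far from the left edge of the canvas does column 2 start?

129 px

Column 2 starts at margin + 1·(column + gutter) = 30 + 1·99 = 129 px.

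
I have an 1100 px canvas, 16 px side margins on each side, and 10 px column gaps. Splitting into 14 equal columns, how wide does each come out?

67 px

Inside the margins: 1100 − 32 = 1068 px.
14 columns + 13 column gaps: 14c + 13·10 = 1068.
14c = 1068 − 130 = 938, so c = 67 px.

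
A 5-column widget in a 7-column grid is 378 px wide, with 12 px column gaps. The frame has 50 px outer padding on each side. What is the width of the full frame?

634 px

5c + 4·12 = 378 → 5c = 330 → c = 66 px.
Total width: 2·50 + 7·66 + 6·12 = 634 px.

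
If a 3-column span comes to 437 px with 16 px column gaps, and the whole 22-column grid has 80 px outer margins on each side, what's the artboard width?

3466 px

437 − 2·16 = 405; ÷3 gives c = 135 px.
Artboard = 2·80 + 22·135 + 21·16 = 160 + 2970 + 336 = 3466 px.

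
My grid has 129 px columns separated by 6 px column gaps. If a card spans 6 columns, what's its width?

804 px

6-column span = 6·129 + 5·6 = 804 px.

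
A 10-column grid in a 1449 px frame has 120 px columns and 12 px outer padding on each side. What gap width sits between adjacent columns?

25 px

Subtract both margins: 1449 − 2·12 = 1425 px.
Columns use 1200 px, leaving 225 px across 9 gaps = 25 px each.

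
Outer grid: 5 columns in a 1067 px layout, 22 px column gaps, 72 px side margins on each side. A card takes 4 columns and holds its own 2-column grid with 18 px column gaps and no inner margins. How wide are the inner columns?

Take off 144 px of margins, leaving 923 px.
923 − 4·22 = 835; ÷5 gives c = 167 px.
4-column span = 4·167 + 3·22 = 734 px.
2 columns + 1 column gap: 2d + 1·18 = 734.
2d = 734 − 18 = 716, so d = 358 px.

358 px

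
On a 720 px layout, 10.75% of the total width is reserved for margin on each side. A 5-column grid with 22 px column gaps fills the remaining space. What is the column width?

Each margin = 10.75% of 720 = 77.4 px; content = 720 − 2·77.4 = 565.2 px.
5c + 4·22 = 565.2 → 5c = 477.2 → c = 95.44 px.

95.44 px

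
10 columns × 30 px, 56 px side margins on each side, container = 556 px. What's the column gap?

16 px

Take off 112 px of margins, leaving 444 px.
10 columns take 10·30 = 300 px; remaining 144 splits into 9 column gaps.
g = 144 / 9 = 16 px.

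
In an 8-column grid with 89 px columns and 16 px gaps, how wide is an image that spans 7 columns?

719 px

Span of 7: 7·89 + 6·16 = 623 + 96 = 719 px.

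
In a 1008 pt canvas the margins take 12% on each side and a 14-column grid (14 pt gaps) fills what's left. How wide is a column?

41.72 pt

1008 × (1 − 2·12%) = 1008 × 76% = 766.08 pt for the columns.
766.08 − 13·14 = 584.08; ÷14 gives c = 41.72 pt.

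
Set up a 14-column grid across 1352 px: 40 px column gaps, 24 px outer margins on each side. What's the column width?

56 px

Inside the margins: 1352 − 48 = 1304 px.
14c + 13·40 = 1304 → 14c = 784 → c = 56 px.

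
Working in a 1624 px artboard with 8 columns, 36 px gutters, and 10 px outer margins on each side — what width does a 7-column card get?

1399 px

Take off 20 px of margins, leaving 1604 px.
8 columns + 7 gutters: 8c + 7·36 = 1604.
8c = 1604 − 252 = 1352, so c = 169 px.
7-column span = 7·169 + 6·36 = 1399 px.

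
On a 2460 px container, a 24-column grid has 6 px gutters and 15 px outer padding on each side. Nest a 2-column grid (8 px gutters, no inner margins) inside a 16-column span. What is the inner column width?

805 px

Take off 30 px of margins, leaving 2430 px.
24c + 23·6 = 2430 → 24c = 2292 → c = 95.5 px.
Span of 16: 16·95.5 + 15·6 = 1528 + 90 = 1618 px.
1618 − 1·8 = 1610; ÷2 gives d = 805 px.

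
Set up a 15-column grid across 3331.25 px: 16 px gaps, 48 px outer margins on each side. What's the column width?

Inside the margins: 3331.25 − 96 = 3235.25 px.
15 columns + 14 gaps: 15c + 14·16 = 3235.25.
15c = 3235.25 − 224 = 3011.25, so c = 200.75 px.

200.75 px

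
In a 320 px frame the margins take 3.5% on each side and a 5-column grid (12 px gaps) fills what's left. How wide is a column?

49.92 px

Margins: 3.5% × 320 = 11.2 px each, so content = 320 − 22.4 = 297.6 px.
Subtracting 4 gaps of 12 leaves 249.6 for 5 columns, so c = 49.92 px.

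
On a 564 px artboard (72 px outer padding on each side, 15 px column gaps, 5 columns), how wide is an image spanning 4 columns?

Inside the margins: 564 − 144 = 420 px.
420 − 4·15 = 360; ÷5 gives c = 72 px.
4-column span = 4·72 + 3·15 = 333 px.

333 px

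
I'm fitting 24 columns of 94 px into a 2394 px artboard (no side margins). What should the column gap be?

24·94 + 23g = 2394 → 23g = 138 → g = 6 px.

6 px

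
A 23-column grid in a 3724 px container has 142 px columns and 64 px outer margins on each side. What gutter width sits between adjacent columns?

15 px

Inside the margins: 3724 − 128 = 3596 px.
23 columns take 23·142 = 3266 px; remaining 330 splits into 22 gutters.
g = 330 / 22 = 15 px.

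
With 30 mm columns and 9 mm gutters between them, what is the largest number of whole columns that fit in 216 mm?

Each extra column adds 30 + 9 = 39 mm.
(216 + 9) / 39 = 5.77, so 5 columns fit.

5 columns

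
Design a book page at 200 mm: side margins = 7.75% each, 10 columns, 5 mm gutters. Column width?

200 × (1 − 2·7.75%) = 200 × 84.5% = 169 mm for the columns.
Subtracting 9 gutters of 5 leaves 124 for 10 columns, so c = 12.4 mm.

12.4 mm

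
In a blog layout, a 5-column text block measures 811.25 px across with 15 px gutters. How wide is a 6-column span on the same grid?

976.5 px

811.25 − 4·15 = 751.25; ÷5 gives c = 150.25 px.
6 columns plus 5 gutters: 901.5 + 75 = 976.5 px.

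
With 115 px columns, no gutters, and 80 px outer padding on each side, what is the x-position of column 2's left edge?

195 px

Each column+gutter stride is 115 px; 1 of them past the 80 px margin is 80 + 115 = 195 px.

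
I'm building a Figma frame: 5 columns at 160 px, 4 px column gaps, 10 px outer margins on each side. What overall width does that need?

Total width: 2·10 + 5·160 + 4·4 = 836 px.

836 px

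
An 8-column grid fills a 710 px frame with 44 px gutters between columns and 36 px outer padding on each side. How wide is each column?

41.25 px

Subtract both margins: 710 − 2·36 = 638 px.
8 columns + 7 gutters: 8c + 7·44 = 638.
8c = 638 − 308 = 330, so c = 41.25 px.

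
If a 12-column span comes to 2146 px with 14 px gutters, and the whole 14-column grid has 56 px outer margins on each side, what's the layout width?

Subtracting 11 gutters of 14 leaves 1992 for 12 columns, so c = 166 px.
Adding margins, columns and gutters: 112 + 2324 + 182 = 2618 px.

2618 px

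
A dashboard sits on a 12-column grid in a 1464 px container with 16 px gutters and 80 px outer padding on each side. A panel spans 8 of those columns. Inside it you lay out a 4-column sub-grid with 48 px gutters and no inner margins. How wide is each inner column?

180 px

Subtract both margins: 1464 − 2·80 = 1304 px.
Subtracting 11 gutters of 16 leaves 1128 for 12 columns, so c = 94 px.
Span of 8: 8·94 + 7·16 = 752 + 112 = 864 px.
864 − 3·48 = 720; ÷4 gives d = 180 px.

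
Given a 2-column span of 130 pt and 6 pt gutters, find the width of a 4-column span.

2c + 1·6 = 130 → 2c = 124 → c = 62 pt.
4-column span = 4·62 + 3·6 = 266 pt.

266 pt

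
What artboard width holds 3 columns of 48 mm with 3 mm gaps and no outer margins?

Summing: 144 + 6 = 150 mm.

150 mm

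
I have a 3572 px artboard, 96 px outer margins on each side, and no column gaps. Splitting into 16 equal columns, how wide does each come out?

211.25 px

Subtract both margins: 3572 − 2·96 = 3380 px.
With no column gaps, each column is 3380/16 = 211.25 px.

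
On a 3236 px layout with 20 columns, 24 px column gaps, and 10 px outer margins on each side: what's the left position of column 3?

Take off 20 px of margins, leaving 3216 px.
3216 − 19·24 = 2760; ÷20 gives c = 138 px.
Before column 3: the margin + 2 columns + 2 column gaps.
Offset = 10 + 2·(138 + 24) = 10 + 324 = 334 px.

334 px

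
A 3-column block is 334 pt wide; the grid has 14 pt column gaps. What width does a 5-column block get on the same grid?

3 columns + 2 column gaps: 3c + 2·14 = 334.
3c = 334 − 28 = 306, so c = 102 pt.
Span of 5: 5·102 + 4·14 = 510 + 56 = 566 pt.

566 pt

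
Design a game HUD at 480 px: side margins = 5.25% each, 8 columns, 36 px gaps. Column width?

480 × (1 − 2·5.25%) = 480 × 89.5% = 429.6 px for the columns.
429.6 − 7·36 = 177.6; ÷8 gives c = 22.2 px.

22.2 px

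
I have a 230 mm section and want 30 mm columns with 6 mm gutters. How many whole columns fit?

6 columns

6 columns: 6·30 + 5·6 = 210 mm ≤ 230.
7 columns: 246 mm > 230. So 6.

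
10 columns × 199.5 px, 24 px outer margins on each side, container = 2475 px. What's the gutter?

Take off 48 px of margins, leaving 2427 px.
10·199.5 + 9g = 2427 → 9g = 432 → g = 48 px.

48 px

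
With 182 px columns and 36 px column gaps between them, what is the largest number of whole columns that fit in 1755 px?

Each extra column adds 182 + 36 = 218 px.
(1755 + 36) / 218 = 8.22, so 8 columns fit.

8 columns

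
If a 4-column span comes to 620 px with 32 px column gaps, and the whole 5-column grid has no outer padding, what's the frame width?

4 columns + 3 column gaps: 4c + 3·32 = 620.
4c = 620 − 96 = 524, so c = 131 px.
Summing: 655 + 128 = 783 px.

783 px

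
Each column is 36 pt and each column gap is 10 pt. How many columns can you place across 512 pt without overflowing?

k columns need k·36 + (k−1)·10 = k·46 − 10.
k·46 − 10 ≤ 512 → k ≤ 522 / 46 ≈ 11.35, so k = 11.

11 columns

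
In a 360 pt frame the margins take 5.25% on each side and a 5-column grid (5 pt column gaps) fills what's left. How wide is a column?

Margins: 5.25% × 360 = 18.9 pt each, so content = 360 − 37.8 = 322.2 pt.
Subtracting 4 column gaps of 5 leaves 302.2 for 5 columns, so c = 60.44 pt.

60.44 pt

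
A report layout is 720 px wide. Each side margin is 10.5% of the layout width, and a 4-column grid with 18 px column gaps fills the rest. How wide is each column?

128.7 px

Margins: 10.5% × 720 = 75.6 px each, so content = 720 − 151.2 = 568.8 px.
4 columns + 3 column gaps: 4c + 3·18 = 568.8.
4c = 568.8 − 54 = 514.8, so c = 128.7 px.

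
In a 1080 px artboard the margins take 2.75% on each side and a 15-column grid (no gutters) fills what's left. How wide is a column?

1080 × (1 − 2·2.75%) = 1080 × 94.5% = 1020.6 px for the columns.
With no gutters, each column is 1020.6/15 = 68.04 px.

68.04 px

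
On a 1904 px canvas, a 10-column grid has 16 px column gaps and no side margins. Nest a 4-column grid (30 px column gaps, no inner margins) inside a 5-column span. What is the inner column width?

213.5 px

10c + 9·16 = 1904 → 10c = 1760 → c = 176 px.
5-column span = 5·176 + 4·16 = 944 px.
4 columns + 3 column gaps: 4d + 3·30 = 944.
4d = 944 − 90 = 854, so d = 213.5 px.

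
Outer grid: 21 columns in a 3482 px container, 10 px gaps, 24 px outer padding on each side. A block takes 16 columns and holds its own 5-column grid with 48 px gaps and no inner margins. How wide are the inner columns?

484.4 px

Inside the margins: 3482 − 48 = 3434 px.
Subtracting 20 gaps of 10 leaves 3234 for 21 columns, so c = 154 px.
16-column span = 16·154 + 15·10 = 2614 px.
Subtracting 4 gaps of 48 leaves 2422 for 5 columns, so d = 484.4 px.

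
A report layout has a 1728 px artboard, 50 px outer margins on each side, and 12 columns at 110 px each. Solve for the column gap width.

28 px

Content width = 1728 − 2·50 = 1628 px.
Columns use 1320 px, leaving 308 px across 11 column gaps = 28 px each.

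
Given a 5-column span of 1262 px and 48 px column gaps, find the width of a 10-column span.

2572 px

5c + 4·48 = 1262 → 5c = 1070 → c = 214 px.
10 columns plus 9 column gaps: 2140 + 432 = 2572 px.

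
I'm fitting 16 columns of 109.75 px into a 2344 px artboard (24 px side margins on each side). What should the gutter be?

36 px

Content width = 2344 − 2·24 = 2296 px.
Columns use 1756 px, leaving 540 px across 15 gutters = 36 px each.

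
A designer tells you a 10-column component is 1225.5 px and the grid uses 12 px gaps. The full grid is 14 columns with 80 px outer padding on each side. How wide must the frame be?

1880.5 px

10c + 9·12 = 1225.5 → 10c = 1117.5 → c = 111.75 px.
Total width: 2·80 + 14·111.75 + 13·12 = 1880.5 px.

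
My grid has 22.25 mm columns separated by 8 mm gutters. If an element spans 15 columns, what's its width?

445.75 mm

15-column span = 15·22.25 + 14·8 = 445.75 mm.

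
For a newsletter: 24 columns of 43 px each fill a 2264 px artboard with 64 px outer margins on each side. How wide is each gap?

48 px

Inside the margins: 2264 − 128 = 2136 px.
24 columns take 24·43 = 1032 px; remaining 1104 splits into 23 gaps.
g = 1104 / 23 = 48 px.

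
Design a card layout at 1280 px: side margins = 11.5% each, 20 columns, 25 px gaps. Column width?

Each margin = 11.5% of 1280 = 147.2 px; content = 1280 − 2·147.2 = 985.6 px.
985.6 − 19·25 = 510.6; ÷20 gives c = 25.53 px.

25.53 px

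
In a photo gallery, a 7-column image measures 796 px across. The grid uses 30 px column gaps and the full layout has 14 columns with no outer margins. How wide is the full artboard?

1622 px

796 − 6·30 = 616; ÷7 gives c = 88 px.
Artboard = 14·88 + 13·30 = 1232 + 390 = 1622 px.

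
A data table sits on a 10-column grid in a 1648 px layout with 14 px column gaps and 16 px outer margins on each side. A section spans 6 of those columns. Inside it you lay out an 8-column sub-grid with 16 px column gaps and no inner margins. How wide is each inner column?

Inside the margins: 1648 − 32 = 1616 px.
Subtracting 9 column gaps of 14 leaves 1490 for 10 columns, so c = 149 px.
6 columns plus 5 column gaps: 894 + 70 = 964 px.
8 columns + 7 column gaps: 8d + 7·16 = 964.
8d = 964 − 112 = 852, so d = 106.5 px.

106.5 px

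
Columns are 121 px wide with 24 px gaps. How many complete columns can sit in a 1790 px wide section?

Each extra column adds 121 + 24 = 145 px.
(1790 + 24) / 145 = 12.51, so 12 columns fit.

12 columns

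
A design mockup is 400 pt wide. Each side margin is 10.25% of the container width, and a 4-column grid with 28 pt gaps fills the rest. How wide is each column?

58.5 pt

400 × (1 − 2·10.25%) = 400 × 79.5% = 318 pt for the columns.
Subtracting 3 gaps of 28 leaves 234 for 4 columns, so c = 58.5 pt.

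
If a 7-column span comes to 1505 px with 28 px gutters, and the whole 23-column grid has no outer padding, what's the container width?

1505 − 6·28 = 1337; ÷7 gives c = 191 px.
Summing: 4393 + 616 = 5009 px.

5009 px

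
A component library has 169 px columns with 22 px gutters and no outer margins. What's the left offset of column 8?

No margin, so column 8 starts at 7·(column + gutter) = 7·191 = 1337 px.

1337 px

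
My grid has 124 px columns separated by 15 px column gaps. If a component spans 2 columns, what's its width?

2-column span = 2·124 + 1·15 = 263 px.

263 px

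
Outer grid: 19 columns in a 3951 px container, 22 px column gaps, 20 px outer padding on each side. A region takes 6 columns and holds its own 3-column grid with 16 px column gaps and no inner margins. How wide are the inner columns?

396 px

Inside the margins: 3951 − 40 = 3911 px.
Subtracting 18 column gaps of 22 leaves 3515 for 19 columns, so c = 185 px.
Span of 6: 6·185 + 5·22 = 1110 + 110 = 1220 px.
1220 − 2·16 = 1188; ÷3 gives d = 396 px.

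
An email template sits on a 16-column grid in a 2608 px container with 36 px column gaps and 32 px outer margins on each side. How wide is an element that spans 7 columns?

1092.75 px

Content width = 2608 − 2·32 = 2544 px.
16 columns + 15 column gaps: 16c + 15·36 = 2544.
16c = 2544 − 540 = 2004, so c = 125.25 px.
7-column span = 7·125.25 + 6·36 = 1092.75 px.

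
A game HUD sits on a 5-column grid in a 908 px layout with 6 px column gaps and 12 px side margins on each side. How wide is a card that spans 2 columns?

Subtract both margins: 908 − 2·12 = 884 px.
884 − 4·6 = 860; ÷5 gives c = 172 px.
2-column span = 2·172 + 1·6 = 350 px.

350 px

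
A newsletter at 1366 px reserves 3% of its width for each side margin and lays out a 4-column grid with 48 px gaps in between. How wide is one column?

285.01 px

Margins: 3% × 1366 = 40.98 px each, so content = 1366 − 81.96 = 1284.04 px.
Subtracting 3 gaps of 48 leaves 1140.04 for 4 columns, so c = 285.01 px.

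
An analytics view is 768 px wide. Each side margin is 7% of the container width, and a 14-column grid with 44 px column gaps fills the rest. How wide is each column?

Margins: 7% × 768 = 53.76 px each, so content = 768 − 107.52 = 660.48 px.
660.48 − 13·44 = 88.48; ÷14 gives c = 6.32 px.

6.32 px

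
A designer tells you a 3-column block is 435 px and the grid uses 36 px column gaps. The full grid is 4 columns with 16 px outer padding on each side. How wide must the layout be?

435 − 2·36 = 363; ÷3 gives c = 121 px.
Adding margins, columns and gutters: 32 + 484 + 108 = 624 px.

624 px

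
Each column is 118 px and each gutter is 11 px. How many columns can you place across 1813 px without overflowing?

14 columns

k columns need k·118 + (k−1)·11 = k·129 − 11.
k·129 − 11 ≤ 1813 → k ≤ 1824 / 129 ≈ 14.14, so k = 14.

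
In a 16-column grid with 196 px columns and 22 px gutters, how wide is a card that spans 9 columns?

1940 px

9 columns plus 8 gutters: 1764 + 176 = 1940 px.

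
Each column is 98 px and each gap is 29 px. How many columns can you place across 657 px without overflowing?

k columns need k·98 + (k−1)·29 = k·127 − 29.
k·127 − 29 ≤ 657 → k ≤ 686 / 127 ≈ 5.40, so k = 5.

5 columns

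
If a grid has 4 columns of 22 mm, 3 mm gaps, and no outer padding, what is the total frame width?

97 mm

Frame = 4·22 + 3·3 = 88 + 9 = 97 mm.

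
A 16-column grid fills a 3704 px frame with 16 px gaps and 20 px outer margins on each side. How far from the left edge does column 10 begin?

2090 px

Content = 3704 − 2·20 = 3664 px.
3664 − 15·16 = 3424; ÷16 gives c = 214 px.
Each column+gutter stride is 230 px; 9 of them past the 20 px margin is 20 + 2070 = 2090 px.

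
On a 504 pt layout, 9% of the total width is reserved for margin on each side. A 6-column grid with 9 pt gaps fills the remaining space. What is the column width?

61.38 pt

504 × (1 − 2·9%) = 504 × 82% = 413.28 pt for the columns.
413.28 − 5·9 = 368.28; ÷6 gives c = 61.38 pt.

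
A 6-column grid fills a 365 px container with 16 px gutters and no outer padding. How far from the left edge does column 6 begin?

317.5 px

6 columns + 5 gutters: 6c + 5·16 = 365.
6c = 365 − 80 = 285, so c = 47.5 px.
Each column+gutter stride is 63.5 px; with no margin, 5 of them is 317.5 px.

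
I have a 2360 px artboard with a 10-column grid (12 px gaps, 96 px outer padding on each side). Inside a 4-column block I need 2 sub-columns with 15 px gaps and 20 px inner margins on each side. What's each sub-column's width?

Take off 192 px of margins, leaving 2168 px.
10 columns + 9 gaps: 10c + 9·12 = 2168.
10c = 2168 − 108 = 2060, so c = 206 px.
4-column span = 4·206 + 3·12 = 860 px.
Inner content = 860 − 2·20 = 820 px.
2d + 1·15 = 820 → 2d = 805 → d = 402.5 px.

402.5 px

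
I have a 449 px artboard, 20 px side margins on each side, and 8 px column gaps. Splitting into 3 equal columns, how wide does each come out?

131 px

Take off 40 px of margins, leaving 409 px.
Subtracting 2 column gaps of 8 leaves 393 for 3 columns, so c = 131 px.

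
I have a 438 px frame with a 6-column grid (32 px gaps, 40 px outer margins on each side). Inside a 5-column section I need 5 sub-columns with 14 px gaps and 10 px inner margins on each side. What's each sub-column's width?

Take off 80 px of margins, leaving 358 px.
6 columns + 5 gaps: 6c + 5·32 = 358.
6c = 358 − 160 = 198, so c = 33 px.
Span of 5: 5·33 + 4·32 = 165 + 128 = 293 px.
Inner content = 293 − 2·10 = 273 px.
273 − 4·14 = 217; ÷5 gives d = 43.4 px.

43.4 px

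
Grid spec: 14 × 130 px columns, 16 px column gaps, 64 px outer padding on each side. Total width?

Adding margins, columns and gutters: 128 + 1820 + 208 = 2156 px.

2156 px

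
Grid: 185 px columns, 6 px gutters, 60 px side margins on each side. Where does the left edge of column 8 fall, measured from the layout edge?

1397 px

Each column+gutter stride is 191 px; 7 of them past the 60 px margin is 60 + 1337 = 1397 px.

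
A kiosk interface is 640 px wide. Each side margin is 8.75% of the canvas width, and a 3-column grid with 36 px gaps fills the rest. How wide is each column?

Margins: 8.75% × 640 = 56 px each, so content = 640 − 112 = 528 px.
Subtracting 2 gaps of 36 leaves 456 for 3 columns, so c = 152 px.

152 px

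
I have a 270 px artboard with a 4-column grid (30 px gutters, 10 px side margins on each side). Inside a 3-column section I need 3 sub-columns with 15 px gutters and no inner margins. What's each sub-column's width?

Subtract both margins: 270 − 2·10 = 250 px.
4c + 3·30 = 250 → 4c = 160 → c = 40 px.
Span of 3: 3·40 + 2·30 = 120 + 60 = 180 px.
180 − 2·15 = 150; ÷3 gives d = 50 px.

50 px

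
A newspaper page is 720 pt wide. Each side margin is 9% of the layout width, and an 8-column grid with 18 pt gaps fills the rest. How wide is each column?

720 × (1 − 2·9%) = 720 × 82% = 590.4 pt for the columns.
8 columns + 7 gaps: 8c + 7·18 = 590.4.
8c = 590.4 − 126 = 464.4, so c = 58.05 pt.

58.05 pt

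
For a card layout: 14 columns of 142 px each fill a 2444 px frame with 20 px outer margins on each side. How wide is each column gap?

Take off 40 px of margins, leaving 2404 px.
Columns use 1988 px, leaving 416 px across 13 column gaps = 32 px each.

32 px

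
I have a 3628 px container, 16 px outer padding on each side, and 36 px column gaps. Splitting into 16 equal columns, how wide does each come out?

191 px

Subtract both margins: 3628 − 2·16 = 3596 px.
16c + 15·36 = 3596 → 16c = 3056 → c = 191 px.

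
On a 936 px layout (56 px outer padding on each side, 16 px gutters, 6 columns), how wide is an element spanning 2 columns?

264 px

Take off 112 px of margins, leaving 824 px.
6c + 5·16 = 824 → 6c = 744 → c = 124 px.
2 columns plus 1 gutter: 248 + 16 = 264 px.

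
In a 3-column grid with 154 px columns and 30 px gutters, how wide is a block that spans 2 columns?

338 px

2 columns plus 1 gutter: 308 + 30 = 338 px.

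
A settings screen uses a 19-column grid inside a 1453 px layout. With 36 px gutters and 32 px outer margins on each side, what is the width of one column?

39 px

Subtract both margins: 1453 − 2·32 = 1389 px.
1389 − 18·36 = 741; ÷19 gives c = 39 px.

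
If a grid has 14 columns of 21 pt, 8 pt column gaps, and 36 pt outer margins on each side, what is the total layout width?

470 pt

Layout = 2·36 + 14·21 + 13·8 = 72 + 294 + 104 = 470 pt.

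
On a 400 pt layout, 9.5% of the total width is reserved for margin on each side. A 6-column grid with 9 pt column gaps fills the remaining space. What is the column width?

46.5 pt

Margins: 9.5% × 400 = 38 pt each, so content = 400 − 76 = 324 pt.
Subtracting 5 column gaps of 9 leaves 279 for 6 columns, so c = 46.5 pt.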